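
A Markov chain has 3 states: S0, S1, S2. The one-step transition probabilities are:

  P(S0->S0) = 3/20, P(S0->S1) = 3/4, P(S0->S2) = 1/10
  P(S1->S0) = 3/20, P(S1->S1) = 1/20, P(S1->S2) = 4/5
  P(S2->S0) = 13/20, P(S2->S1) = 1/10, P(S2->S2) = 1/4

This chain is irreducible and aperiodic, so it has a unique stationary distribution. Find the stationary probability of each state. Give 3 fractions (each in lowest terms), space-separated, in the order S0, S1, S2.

Answer: 253/760 229/760 139/380

Derivation:
The stationary distribution satisfies pi = pi * P, i.e.:
  pi_S0 = 3/20*pi_S0 + 3/20*pi_S1 + 13/20*pi_S2
  pi_S1 = 3/4*pi_S0 + 1/20*pi_S1 + 1/10*pi_S2
  pi_S2 = 1/10*pi_S0 + 4/5*pi_S1 + 1/4*pi_S2
with normalization: pi_S0 + pi_S1 + pi_S2 = 1.

Using the first 2 balance equations plus normalization, the linear system A*pi = b is:
  [-17/20, 3/20, 13/20] . pi = 0
  [3/4, -19/20, 1/10] . pi = 0
  [1, 1, 1] . pi = 1

Solving yields:
  pi_S0 = 253/760
  pi_S1 = 229/760
  pi_S2 = 139/380

Verification (pi * P):
  253/760*3/20 + 229/760*3/20 + 139/380*13/20 = 253/760 = pi_S0  (ok)
  253/760*3/4 + 229/760*1/20 + 139/380*1/10 = 229/760 = pi_S1  (ok)
  253/760*1/10 + 229/760*4/5 + 139/380*1/4 = 139/380 = pi_S2  (ok)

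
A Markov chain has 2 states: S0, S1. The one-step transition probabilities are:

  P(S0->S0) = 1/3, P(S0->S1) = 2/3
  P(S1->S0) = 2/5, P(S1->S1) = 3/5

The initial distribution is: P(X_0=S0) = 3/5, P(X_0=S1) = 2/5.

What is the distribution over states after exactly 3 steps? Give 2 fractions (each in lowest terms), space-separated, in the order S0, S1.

Propagating the distribution step by step (d_{t+1} = d_t * P):
d_0 = (S0=3/5, S1=2/5)
  d_1[S0] = 3/5*1/3 + 2/5*2/5 = 9/25
  d_1[S1] = 3/5*2/3 + 2/5*3/5 = 16/25
d_1 = (S0=9/25, S1=16/25)
  d_2[S0] = 9/25*1/3 + 16/25*2/5 = 47/125
  d_2[S1] = 9/25*2/3 + 16/25*3/5 = 78/125
d_2 = (S0=47/125, S1=78/125)
  d_3[S0] = 47/125*1/3 + 78/125*2/5 = 703/1875
  d_3[S1] = 47/125*2/3 + 78/125*3/5 = 1172/1875
d_3 = (S0=703/1875, S1=1172/1875)

Answer: 703/1875 1172/1875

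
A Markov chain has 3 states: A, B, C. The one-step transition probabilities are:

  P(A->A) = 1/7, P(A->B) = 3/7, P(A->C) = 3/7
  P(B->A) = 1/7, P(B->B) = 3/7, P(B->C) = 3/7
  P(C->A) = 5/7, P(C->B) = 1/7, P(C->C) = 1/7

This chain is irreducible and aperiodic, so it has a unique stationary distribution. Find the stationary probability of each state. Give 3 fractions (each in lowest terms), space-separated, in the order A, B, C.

Answer: 1/3 1/3 1/3

Derivation:
The stationary distribution satisfies pi = pi * P, i.e.:
  pi_A = 1/7*pi_A + 1/7*pi_B + 5/7*pi_C
  pi_B = 3/7*pi_A + 3/7*pi_B + 1/7*pi_C
  pi_C = 3/7*pi_A + 3/7*pi_B + 1/7*pi_C
with normalization: pi_A + pi_B + pi_C = 1.

Using the first 2 balance equations plus normalization, the linear system A*pi = b is:
  [-6/7, 1/7, 5/7] . pi = 0
  [3/7, -4/7, 1/7] . pi = 0
  [1, 1, 1] . pi = 1

Solving yields:
  pi_A = 1/3
  pi_B = 1/3
  pi_C = 1/3

Verification (pi * P):
  1/3*1/7 + 1/3*1/7 + 1/3*5/7 = 1/3 = pi_A  (ok)
  1/3*3/7 + 1/3*3/7 + 1/3*1/7 = 1/3 = pi_B  (ok)
  1/3*3/7 + 1/3*3/7 + 1/3*1/7 = 1/3 = pi_C  (ok)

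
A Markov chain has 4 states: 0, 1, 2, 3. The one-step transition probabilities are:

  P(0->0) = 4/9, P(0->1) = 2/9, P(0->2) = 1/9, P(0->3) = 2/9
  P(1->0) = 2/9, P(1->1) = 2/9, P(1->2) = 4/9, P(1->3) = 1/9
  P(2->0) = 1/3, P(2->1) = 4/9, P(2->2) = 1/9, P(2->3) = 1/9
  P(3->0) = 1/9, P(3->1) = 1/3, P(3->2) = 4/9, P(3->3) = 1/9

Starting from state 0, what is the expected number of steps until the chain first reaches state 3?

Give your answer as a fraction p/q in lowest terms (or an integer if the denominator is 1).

Let h_i = expected steps to first reach 3 from state i.
Boundary: h_3 = 0.
First-step equations for the other states:
  h_0 = 1 + 4/9*h_0 + 2/9*h_1 + 1/9*h_2 + 2/9*h_3
  h_1 = 1 + 2/9*h_0 + 2/9*h_1 + 4/9*h_2 + 1/9*h_3
  h_2 = 1 + 1/3*h_0 + 4/9*h_1 + 1/9*h_2 + 1/9*h_3

Substituting h_3 = 0 and rearranging gives the linear system (I - Q) h = 1:
  [5/9, -2/9, -1/9] . (h_0, h_1, h_2) = 1
  [-2/9, 7/9, -4/9] . (h_0, h_1, h_2) = 1
  [-1/3, -4/9, 8/9] . (h_0, h_1, h_2) = 1

Solving yields:
  h_0 = 135/23
  h_1 = 783/115
  h_2 = 774/115

Starting state is 0, so the expected hitting time is h_0 = 135/23.

Answer: 135/23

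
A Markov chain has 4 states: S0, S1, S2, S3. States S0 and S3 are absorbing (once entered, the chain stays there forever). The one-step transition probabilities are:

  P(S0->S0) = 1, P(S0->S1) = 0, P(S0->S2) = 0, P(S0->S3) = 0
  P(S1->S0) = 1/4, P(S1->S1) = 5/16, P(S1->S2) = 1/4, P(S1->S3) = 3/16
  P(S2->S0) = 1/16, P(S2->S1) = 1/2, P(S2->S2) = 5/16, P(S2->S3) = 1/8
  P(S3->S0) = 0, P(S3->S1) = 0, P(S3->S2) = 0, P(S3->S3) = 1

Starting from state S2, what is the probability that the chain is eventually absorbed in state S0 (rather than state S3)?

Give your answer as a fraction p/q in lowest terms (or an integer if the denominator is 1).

Answer: 43/89

Derivation:
Let a_i = P(absorbed in S0 | start in state i).
Boundary conditions: a_S0 = 1, a_S3 = 0.
For each transient state i, a_i = sum_j P(i->j) * a_j:
  a_S1 = 1/4*a_S0 + 5/16*a_S1 + 1/4*a_S2 + 3/16*a_S3
  a_S2 = 1/16*a_S0 + 1/2*a_S1 + 5/16*a_S2 + 1/8*a_S3

Substituting a_S0 = 1 and a_S3 = 0, rearrange to (I - Q) a = r where r[i] = P(i -> S0):
  [11/16, -1/4] . (a_S1, a_S2) = 1/4
  [-1/2, 11/16] . (a_S1, a_S2) = 1/16

Solving yields:
  a_S1 = 48/89
  a_S2 = 43/89

Starting state is S2, so the absorption probability is a_S2 = 43/89.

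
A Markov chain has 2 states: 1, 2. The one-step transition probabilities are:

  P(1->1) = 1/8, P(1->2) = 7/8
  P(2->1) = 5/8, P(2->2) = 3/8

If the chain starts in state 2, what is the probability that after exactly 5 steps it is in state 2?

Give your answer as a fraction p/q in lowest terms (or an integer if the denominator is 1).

Computing P^5 by repeated multiplication:
P^1 =
  1: [1/8, 7/8]
  2: [5/8, 3/8]
P^2 =
  1: [9/16, 7/16]
  2: [5/16, 11/16]
P^3 =
  1: [11/32, 21/32]
  2: [15/32, 17/32]
P^4 =
  1: [29/64, 35/64]
  2: [25/64, 39/64]
P^5 =
  1: [51/128, 77/128]
  2: [55/128, 73/128]

(P^5)[2 -> 2] = 73/128

Answer: 73/128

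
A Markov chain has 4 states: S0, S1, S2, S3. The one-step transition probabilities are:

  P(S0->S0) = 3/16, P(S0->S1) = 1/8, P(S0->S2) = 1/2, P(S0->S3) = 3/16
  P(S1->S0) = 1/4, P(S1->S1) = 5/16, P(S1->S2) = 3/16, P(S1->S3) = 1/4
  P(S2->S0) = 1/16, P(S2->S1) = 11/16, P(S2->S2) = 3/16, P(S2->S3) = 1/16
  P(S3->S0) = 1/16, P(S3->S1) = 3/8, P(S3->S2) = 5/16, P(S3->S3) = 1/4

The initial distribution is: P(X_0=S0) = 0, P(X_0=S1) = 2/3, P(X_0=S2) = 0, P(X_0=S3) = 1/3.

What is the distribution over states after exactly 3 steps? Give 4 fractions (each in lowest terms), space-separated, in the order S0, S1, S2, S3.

Answer: 623/4096 821/2048 529/2048 773/4096

Derivation:
Propagating the distribution step by step (d_{t+1} = d_t * P):
d_0 = (S0=0, S1=2/3, S2=0, S3=1/3)
  d_1[S0] = 0*3/16 + 2/3*1/4 + 0*1/16 + 1/3*1/16 = 3/16
  d_1[S1] = 0*1/8 + 2/3*5/16 + 0*11/16 + 1/3*3/8 = 1/3
  d_1[S2] = 0*1/2 + 2/3*3/16 + 0*3/16 + 1/3*5/16 = 11/48
  d_1[S3] = 0*3/16 + 2/3*1/4 + 0*1/16 + 1/3*1/4 = 1/4
d_1 = (S0=3/16, S1=1/3, S2=11/48, S3=1/4)
  d_2[S0] = 3/16*3/16 + 1/3*1/4 + 11/48*1/16 + 1/4*1/16 = 19/128
  d_2[S1] = 3/16*1/8 + 1/3*5/16 + 11/48*11/16 + 1/4*3/8 = 97/256
  d_2[S2] = 3/16*1/2 + 1/3*3/16 + 11/48*3/16 + 1/4*5/16 = 71/256
  d_2[S3] = 3/16*3/16 + 1/3*1/4 + 11/48*1/16 + 1/4*1/4 = 25/128
d_2 = (S0=19/128, S1=97/256, S2=71/256, S3=25/128)
  d_3[S0] = 19/128*3/16 + 97/256*1/4 + 71/256*1/16 + 25/128*1/16 = 623/4096
  d_3[S1] = 19/128*1/8 + 97/256*5/16 + 71/256*11/16 + 25/128*3/8 = 821/2048
  d_3[S2] = 19/128*1/2 + 97/256*3/16 + 71/256*3/16 + 25/128*5/16 = 529/2048
  d_3[S3] = 19/128*3/16 + 97/256*1/4 + 71/256*1/16 + 25/128*1/4 = 773/4096
d_3 = (S0=623/4096, S1=821/2048, S2=529/2048, S3=773/4096)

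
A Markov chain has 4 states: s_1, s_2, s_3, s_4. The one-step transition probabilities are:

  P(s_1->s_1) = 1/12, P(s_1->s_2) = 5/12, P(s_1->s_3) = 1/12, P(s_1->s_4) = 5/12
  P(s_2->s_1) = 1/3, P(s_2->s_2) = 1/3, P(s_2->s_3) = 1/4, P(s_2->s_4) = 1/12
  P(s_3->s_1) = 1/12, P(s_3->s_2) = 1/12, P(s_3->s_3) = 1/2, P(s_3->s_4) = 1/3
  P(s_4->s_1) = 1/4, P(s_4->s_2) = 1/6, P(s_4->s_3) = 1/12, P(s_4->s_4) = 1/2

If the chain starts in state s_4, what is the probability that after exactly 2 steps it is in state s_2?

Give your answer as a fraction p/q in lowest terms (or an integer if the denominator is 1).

Answer: 1/4

Derivation:
Computing P^2 by repeated multiplication:
P^1 =
  s_1: [1/12, 5/12, 1/12, 5/12]
  s_2: [1/3, 1/3, 1/4, 1/12]
  s_3: [1/12, 1/12, 1/2, 1/3]
  s_4: [1/4, 1/6, 1/12, 1/2]
P^2 =
  s_1: [37/144, 1/4, 3/16, 11/36]
  s_2: [13/72, 41/144, 35/144, 7/24]
  s_3: [23/144, 23/144, 11/36, 3/8]
  s_4: [5/24, 1/4, 7/48, 19/48]

(P^2)[s_4 -> s_2] = 1/4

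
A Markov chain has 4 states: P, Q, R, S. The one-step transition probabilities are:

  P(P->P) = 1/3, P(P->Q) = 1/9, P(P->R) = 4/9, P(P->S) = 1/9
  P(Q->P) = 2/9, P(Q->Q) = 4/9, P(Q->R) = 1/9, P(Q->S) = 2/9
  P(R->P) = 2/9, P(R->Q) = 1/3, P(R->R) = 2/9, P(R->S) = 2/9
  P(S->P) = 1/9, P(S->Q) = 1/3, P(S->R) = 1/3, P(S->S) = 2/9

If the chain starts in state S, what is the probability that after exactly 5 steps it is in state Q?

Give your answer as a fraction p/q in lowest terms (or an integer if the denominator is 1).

Answer: 18833/59049

Derivation:
Computing P^5 by repeated multiplication:
P^1 =
  P: [1/3, 1/9, 4/9, 1/9]
  Q: [2/9, 4/9, 1/9, 2/9]
  R: [2/9, 1/3, 2/9, 2/9]
  S: [1/9, 1/3, 1/3, 2/9]
P^2 =
  P: [20/81, 22/81, 8/27, 5/27]
  Q: [2/9, 1/3, 20/81, 16/81]
  R: [2/9, 26/81, 7/27, 16/81]
  S: [17/81, 28/81, 19/81, 17/81]
P^3 =
  P: [167/729, 25/81, 65/243, 142/729]
  Q: [164/729, 26/81, 187/729, 16/81]
  R: [164/729, 233/729, 188/729, 16/81]
  S: [2/9, 79/243, 185/729, 145/729]
P^4 =
  P: [1483/6561, 2078/6561, 1709/6561, 1291/6561]
  Q: [1478/6561, 2093/6561, 1696/6561, 1294/6561]
  R: [1478/6561, 2092/6561, 1697/6561, 1294/6561]
  S: [1475/6561, 700/2187, 1690/6561, 16/81]
P^5 =
  P: [4438/19683, 6265/19683, 15301/59049, 11639/59049]
  Q: [13306/59049, 18820/59049, 5093/19683, 11644/59049]
  R: [13306/59049, 697/2187, 15280/59049, 11644/59049]
  S: [13301/59049, 18833/59049, 15268/59049, 11647/59049]

(P^5)[S -> Q] = 18833/59049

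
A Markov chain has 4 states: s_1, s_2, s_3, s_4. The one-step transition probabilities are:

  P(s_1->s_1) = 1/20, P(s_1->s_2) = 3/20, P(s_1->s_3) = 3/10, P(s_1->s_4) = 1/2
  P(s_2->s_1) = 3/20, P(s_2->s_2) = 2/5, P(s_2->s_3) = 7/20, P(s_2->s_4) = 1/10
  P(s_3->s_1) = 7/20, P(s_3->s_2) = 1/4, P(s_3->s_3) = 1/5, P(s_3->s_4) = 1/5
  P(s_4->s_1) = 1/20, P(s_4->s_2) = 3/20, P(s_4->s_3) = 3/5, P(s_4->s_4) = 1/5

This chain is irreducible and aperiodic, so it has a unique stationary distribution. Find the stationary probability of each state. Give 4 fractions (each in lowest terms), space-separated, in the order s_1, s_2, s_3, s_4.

Answer: 409/2291 564/2291 1587/4582 1049/4582

Derivation:
The stationary distribution satisfies pi = pi * P, i.e.:
  pi_s_1 = 1/20*pi_s_1 + 3/20*pi_s_2 + 7/20*pi_s_3 + 1/20*pi_s_4
  pi_s_2 = 3/20*pi_s_1 + 2/5*pi_s_2 + 1/4*pi_s_3 + 3/20*pi_s_4
  pi_s_3 = 3/10*pi_s_1 + 7/20*pi_s_2 + 1/5*pi_s_3 + 3/5*pi_s_4
  pi_s_4 = 1/2*pi_s_1 + 1/10*pi_s_2 + 1/5*pi_s_3 + 1/5*pi_s_4
with normalization: pi_s_1 + pi_s_2 + pi_s_3 + pi_s_4 = 1.

Using the first 3 balance equations plus normalization, the linear system A*pi = b is:
  [-19/20, 3/20, 7/20, 1/20] . pi = 0
  [3/20, -3/5, 1/4, 3/20] . pi = 0
  [3/10, 7/20, -4/5, 3/5] . pi = 0
  [1, 1, 1, 1] . pi = 1

Solving yields:
  pi_s_1 = 409/2291
  pi_s_2 = 564/2291
  pi_s_3 = 1587/4582
  pi_s_4 = 1049/4582

Verification (pi * P):
  409/2291*1/20 + 564/2291*3/20 + 1587/4582*7/20 + 1049/4582*1/20 = 409/2291 = pi_s_1  (ok)
  409/2291*3/20 + 564/2291*2/5 + 1587/4582*1/4 + 1049/4582*3/20 = 564/2291 = pi_s_2  (ok)
  409/2291*3/10 + 564/2291*7/20 + 1587/4582*1/5 + 1049/4582*3/5 = 1587/4582 = pi_s_3  (ok)
  409/2291*1/2 + 564/2291*1/10 + 1587/4582*1/5 + 1049/4582*1/5 = 1049/4582 = pi_s_4  (ok)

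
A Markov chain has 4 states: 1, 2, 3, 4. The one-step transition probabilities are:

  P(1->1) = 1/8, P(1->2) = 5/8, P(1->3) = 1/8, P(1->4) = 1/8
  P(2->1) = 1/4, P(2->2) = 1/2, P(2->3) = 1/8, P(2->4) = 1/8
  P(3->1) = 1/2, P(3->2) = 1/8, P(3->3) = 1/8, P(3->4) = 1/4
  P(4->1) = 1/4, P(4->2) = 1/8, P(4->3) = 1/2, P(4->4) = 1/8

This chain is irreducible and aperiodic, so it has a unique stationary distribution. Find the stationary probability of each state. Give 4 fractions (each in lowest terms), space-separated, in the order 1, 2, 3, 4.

Answer: 16/61 25/61 11/61 9/61

Derivation:
The stationary distribution satisfies pi = pi * P, i.e.:
  pi_1 = 1/8*pi_1 + 1/4*pi_2 + 1/2*pi_3 + 1/4*pi_4
  pi_2 = 5/8*pi_1 + 1/2*pi_2 + 1/8*pi_3 + 1/8*pi_4
  pi_3 = 1/8*pi_1 + 1/8*pi_2 + 1/8*pi_3 + 1/2*pi_4
  pi_4 = 1/8*pi_1 + 1/8*pi_2 + 1/4*pi_3 + 1/8*pi_4
with normalization: pi_1 + pi_2 + pi_3 + pi_4 = 1.

Using the first 3 balance equations plus normalization, the linear system A*pi = b is:
  [-7/8, 1/4, 1/2, 1/4] . pi = 0
  [5/8, -1/2, 1/8, 1/8] . pi = 0
  [1/8, 1/8, -7/8, 1/2] . pi = 0
  [1, 1, 1, 1] . pi = 1

Solving yields:
  pi_1 = 16/61
  pi_2 = 25/61
  pi_3 = 11/61
  pi_4 = 9/61

Verification (pi * P):
  16/61*1/8 + 25/61*1/4 + 11/61*1/2 + 9/61*1/4 = 16/61 = pi_1  (ok)
  16/61*5/8 + 25/61*1/2 + 11/61*1/8 + 9/61*1/8 = 25/61 = pi_2  (ok)
  16/61*1/8 + 25/61*1/8 + 11/61*1/8 + 9/61*1/2 = 11/61 = pi_3  (ok)
  16/61*1/8 + 25/61*1/8 + 11/61*1/4 + 9/61*1/8 = 9/61 = pi_4  (ok)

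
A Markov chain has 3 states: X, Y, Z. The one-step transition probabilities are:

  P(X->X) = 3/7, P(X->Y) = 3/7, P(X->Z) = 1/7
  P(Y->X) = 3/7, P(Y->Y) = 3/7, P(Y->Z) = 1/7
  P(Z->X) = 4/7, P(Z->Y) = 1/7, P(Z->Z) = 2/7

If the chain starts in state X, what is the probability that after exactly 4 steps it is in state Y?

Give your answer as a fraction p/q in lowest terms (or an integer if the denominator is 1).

Computing P^4 by repeated multiplication:
P^1 =
  X: [3/7, 3/7, 1/7]
  Y: [3/7, 3/7, 1/7]
  Z: [4/7, 1/7, 2/7]
P^2 =
  X: [22/49, 19/49, 8/49]
  Y: [22/49, 19/49, 8/49]
  Z: [23/49, 17/49, 9/49]
P^3 =
  X: [155/343, 131/343, 57/343]
  Y: [155/343, 131/343, 57/343]
  Z: [156/343, 129/343, 58/343]
P^4 =
  X: [1086/2401, 915/2401, 400/2401]
  Y: [1086/2401, 915/2401, 400/2401]
  Z: [1087/2401, 913/2401, 401/2401]

(P^4)[X -> Y] = 915/2401

Answer: 915/2401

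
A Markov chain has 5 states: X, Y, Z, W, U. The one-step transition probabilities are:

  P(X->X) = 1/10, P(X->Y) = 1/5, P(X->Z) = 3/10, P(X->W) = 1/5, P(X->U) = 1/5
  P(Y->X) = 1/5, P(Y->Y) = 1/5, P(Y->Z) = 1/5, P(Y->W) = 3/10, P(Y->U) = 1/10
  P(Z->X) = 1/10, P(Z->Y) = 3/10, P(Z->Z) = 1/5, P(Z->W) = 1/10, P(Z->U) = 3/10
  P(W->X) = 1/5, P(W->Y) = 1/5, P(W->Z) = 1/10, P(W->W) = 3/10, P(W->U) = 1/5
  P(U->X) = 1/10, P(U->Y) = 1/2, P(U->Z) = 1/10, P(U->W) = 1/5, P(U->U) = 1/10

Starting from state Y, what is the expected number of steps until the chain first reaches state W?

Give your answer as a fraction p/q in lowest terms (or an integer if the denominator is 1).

Let h_i = expected steps to first reach W from state i.
Boundary: h_W = 0.
First-step equations for the other states:
  h_X = 1 + 1/10*h_X + 1/5*h_Y + 3/10*h_Z + 1/5*h_W + 1/5*h_U
  h_Y = 1 + 1/5*h_X + 1/5*h_Y + 1/5*h_Z + 3/10*h_W + 1/10*h_U
  h_Z = 1 + 1/10*h_X + 3/10*h_Y + 1/5*h_Z + 1/10*h_W + 3/10*h_U
  h_U = 1 + 1/10*h_X + 1/2*h_Y + 1/10*h_Z + 1/5*h_W + 1/10*h_U

Substituting h_W = 0 and rearranging gives the linear system (I - Q) h = 1:
  [9/10, -1/5, -3/10, -1/5] . (h_X, h_Y, h_Z, h_U) = 1
  [-1/5, 4/5, -1/5, -1/10] . (h_X, h_Y, h_Z, h_U) = 1
  [-1/10, -3/10, 4/5, -3/10] . (h_X, h_Y, h_Z, h_U) = 1
  [-1/10, -1/2, -1/10, 9/10] . (h_X, h_Y, h_Z, h_U) = 1

Solving yields:
  h_X = 34/7
  h_Y = 762/175
  h_Z = 916/175
  h_U = 814/175

Starting state is Y, so the expected hitting time is h_Y = 762/175.

Answer: 762/175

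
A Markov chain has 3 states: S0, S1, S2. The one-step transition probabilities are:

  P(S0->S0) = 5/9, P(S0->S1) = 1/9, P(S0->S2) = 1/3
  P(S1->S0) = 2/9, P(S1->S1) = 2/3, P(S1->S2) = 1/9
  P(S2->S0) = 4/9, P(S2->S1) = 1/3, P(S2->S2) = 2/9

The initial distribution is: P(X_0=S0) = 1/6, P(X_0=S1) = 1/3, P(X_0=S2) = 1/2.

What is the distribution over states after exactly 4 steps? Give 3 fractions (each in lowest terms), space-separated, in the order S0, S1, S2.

Propagating the distribution step by step (d_{t+1} = d_t * P):
d_0 = (S0=1/6, S1=1/3, S2=1/2)
  d_1[S0] = 1/6*5/9 + 1/3*2/9 + 1/2*4/9 = 7/18
  d_1[S1] = 1/6*1/9 + 1/3*2/3 + 1/2*1/3 = 11/27
  d_1[S2] = 1/6*1/3 + 1/3*1/9 + 1/2*2/9 = 11/54
d_1 = (S0=7/18, S1=11/27, S2=11/54)
  d_2[S0] = 7/18*5/9 + 11/27*2/9 + 11/54*4/9 = 193/486
  d_2[S1] = 7/18*1/9 + 11/27*2/3 + 11/54*1/3 = 31/81
  d_2[S2] = 7/18*1/3 + 11/27*1/9 + 11/54*2/9 = 107/486
d_2 = (S0=193/486, S1=31/81, S2=107/486)
  d_3[S0] = 193/486*5/9 + 31/81*2/9 + 107/486*4/9 = 1765/4374
  d_3[S1] = 193/486*1/9 + 31/81*2/3 + 107/486*1/3 = 815/2187
  d_3[S2] = 193/486*1/3 + 31/81*1/9 + 107/486*2/9 = 979/4374
d_3 = (S0=1765/4374, S1=815/2187, S2=979/4374)
  d_4[S0] = 1765/4374*5/9 + 815/2187*2/9 + 979/4374*4/9 = 16001/39366
  d_4[S1] = 1765/4374*1/9 + 815/2187*2/3 + 979/4374*1/3 = 7241/19683
  d_4[S2] = 1765/4374*1/3 + 815/2187*1/9 + 979/4374*2/9 = 329/1458
d_4 = (S0=16001/39366, S1=7241/19683, S2=329/1458)

Answer: 16001/39366 7241/19683 329/1458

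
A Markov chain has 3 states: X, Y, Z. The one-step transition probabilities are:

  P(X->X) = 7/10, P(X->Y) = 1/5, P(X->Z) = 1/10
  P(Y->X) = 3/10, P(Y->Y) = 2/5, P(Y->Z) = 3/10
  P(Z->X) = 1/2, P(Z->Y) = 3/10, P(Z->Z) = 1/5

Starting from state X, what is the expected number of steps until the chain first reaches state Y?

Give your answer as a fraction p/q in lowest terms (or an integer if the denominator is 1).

Answer: 90/19

Derivation:
Let h_i = expected steps to first reach Y from state i.
Boundary: h_Y = 0.
First-step equations for the other states:
  h_X = 1 + 7/10*h_X + 1/5*h_Y + 1/10*h_Z
  h_Z = 1 + 1/2*h_X + 3/10*h_Y + 1/5*h_Z

Substituting h_Y = 0 and rearranging gives the linear system (I - Q) h = 1:
  [3/10, -1/10] . (h_X, h_Z) = 1
  [-1/2, 4/5] . (h_X, h_Z) = 1

Solving yields:
  h_X = 90/19
  h_Z = 80/19

Starting state is X, so the expected hitting time is h_X = 90/19.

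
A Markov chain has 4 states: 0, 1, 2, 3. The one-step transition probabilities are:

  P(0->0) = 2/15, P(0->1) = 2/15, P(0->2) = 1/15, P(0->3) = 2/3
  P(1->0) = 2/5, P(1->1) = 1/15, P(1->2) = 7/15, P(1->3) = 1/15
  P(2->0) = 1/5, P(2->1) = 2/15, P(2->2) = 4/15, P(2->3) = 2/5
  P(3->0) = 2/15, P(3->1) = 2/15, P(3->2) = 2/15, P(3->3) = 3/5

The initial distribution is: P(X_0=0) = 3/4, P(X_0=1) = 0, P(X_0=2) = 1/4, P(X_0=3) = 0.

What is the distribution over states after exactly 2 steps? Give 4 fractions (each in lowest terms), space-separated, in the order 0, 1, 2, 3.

Propagating the distribution step by step (d_{t+1} = d_t * P):
d_0 = (0=3/4, 1=0, 2=1/4, 3=0)
  d_1[0] = 3/4*2/15 + 0*2/5 + 1/4*1/5 + 0*2/15 = 3/20
  d_1[1] = 3/4*2/15 + 0*1/15 + 1/4*2/15 + 0*2/15 = 2/15
  d_1[2] = 3/4*1/15 + 0*7/15 + 1/4*4/15 + 0*2/15 = 7/60
  d_1[3] = 3/4*2/3 + 0*1/15 + 1/4*2/5 + 0*3/5 = 3/5
d_1 = (0=3/20, 1=2/15, 2=7/60, 3=3/5)
  d_2[0] = 3/20*2/15 + 2/15*2/5 + 7/60*1/5 + 3/5*2/15 = 53/300
  d_2[1] = 3/20*2/15 + 2/15*1/15 + 7/60*2/15 + 3/5*2/15 = 28/225
  d_2[2] = 3/20*1/15 + 2/15*7/15 + 7/60*4/15 + 3/5*2/15 = 11/60
  d_2[3] = 3/20*2/3 + 2/15*1/15 + 7/60*2/5 + 3/5*3/5 = 116/225
d_2 = (0=53/300, 1=28/225, 2=11/60, 3=116/225)

Answer: 53/300 28/225 11/60 116/225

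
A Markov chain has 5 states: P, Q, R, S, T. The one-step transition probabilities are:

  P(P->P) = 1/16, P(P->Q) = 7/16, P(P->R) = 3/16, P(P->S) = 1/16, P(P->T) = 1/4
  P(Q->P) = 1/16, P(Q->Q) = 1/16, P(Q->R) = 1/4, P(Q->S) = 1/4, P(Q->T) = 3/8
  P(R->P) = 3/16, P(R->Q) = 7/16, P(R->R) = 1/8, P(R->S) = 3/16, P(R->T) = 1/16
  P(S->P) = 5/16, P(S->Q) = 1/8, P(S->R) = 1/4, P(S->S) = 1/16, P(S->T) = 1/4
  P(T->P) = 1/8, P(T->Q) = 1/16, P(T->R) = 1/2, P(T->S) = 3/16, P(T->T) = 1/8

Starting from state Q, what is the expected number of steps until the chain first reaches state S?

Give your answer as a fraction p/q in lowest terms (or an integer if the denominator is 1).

Let h_i = expected steps to first reach S from state i.
Boundary: h_S = 0.
First-step equations for the other states:
  h_P = 1 + 1/16*h_P + 7/16*h_Q + 3/16*h_R + 1/16*h_S + 1/4*h_T
  h_Q = 1 + 1/16*h_P + 1/16*h_Q + 1/4*h_R + 1/4*h_S + 3/8*h_T
  h_R = 1 + 3/16*h_P + 7/16*h_Q + 1/8*h_R + 3/16*h_S + 1/16*h_T
  h_T = 1 + 1/8*h_P + 1/16*h_Q + 1/2*h_R + 3/16*h_S + 1/8*h_T

Substituting h_S = 0 and rearranging gives the linear system (I - Q) h = 1:
  [15/16, -7/16, -3/16, -1/4] . (h_P, h_Q, h_R, h_T) = 1
  [-1/16, 15/16, -1/4, -3/8] . (h_P, h_Q, h_R, h_T) = 1
  [-3/16, -7/16, 7/8, -1/16] . (h_P, h_Q, h_R, h_T) = 1
  [-1/8, -1/16, -1/2, 7/8] . (h_P, h_Q, h_R, h_T) = 1

Solving yields:
  h_P = 38656/6543
  h_Q = 98672/19629
  h_R = 34720/6543
  h_T = 105568/19629

Starting state is Q, so the expected hitting time is h_Q = 98672/19629.

Answer: 98672/19629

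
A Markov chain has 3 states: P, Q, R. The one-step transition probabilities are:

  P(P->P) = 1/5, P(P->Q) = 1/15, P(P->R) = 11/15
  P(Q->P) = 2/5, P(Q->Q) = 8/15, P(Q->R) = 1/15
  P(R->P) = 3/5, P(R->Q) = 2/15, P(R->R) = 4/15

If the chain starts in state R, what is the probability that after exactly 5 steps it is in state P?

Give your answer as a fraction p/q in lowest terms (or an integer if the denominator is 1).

Computing P^5 by repeated multiplication:
P^1 =
  P: [1/5, 1/15, 11/15]
  Q: [2/5, 8/15, 1/15]
  R: [3/5, 2/15, 4/15]
P^2 =
  P: [38/75, 11/75, 26/75]
  Q: [1/3, 8/25, 26/75]
  R: [1/3, 11/75, 13/25]
P^3 =
  P: [46/125, 178/1125, 533/1125]
  Q: [151/375, 269/1125, 403/1125]
  R: [164/375, 191/1125, 442/1125]
P^4 =
  P: [2369/5625, 968/5625, 2288/5625]
  Q: [88/225, 379/1875, 2288/5625]
  R: [88/225, 968/5625, 273/625]
P^5 =
  P: [1241/3125, 14689/84375, 36179/84375]
  Q: [11338/28125, 15872/84375, 34489/84375]
  R: [11507/28125, 14858/84375, 34996/84375]

(P^5)[R -> P] = 11507/28125

Answer: 11507/28125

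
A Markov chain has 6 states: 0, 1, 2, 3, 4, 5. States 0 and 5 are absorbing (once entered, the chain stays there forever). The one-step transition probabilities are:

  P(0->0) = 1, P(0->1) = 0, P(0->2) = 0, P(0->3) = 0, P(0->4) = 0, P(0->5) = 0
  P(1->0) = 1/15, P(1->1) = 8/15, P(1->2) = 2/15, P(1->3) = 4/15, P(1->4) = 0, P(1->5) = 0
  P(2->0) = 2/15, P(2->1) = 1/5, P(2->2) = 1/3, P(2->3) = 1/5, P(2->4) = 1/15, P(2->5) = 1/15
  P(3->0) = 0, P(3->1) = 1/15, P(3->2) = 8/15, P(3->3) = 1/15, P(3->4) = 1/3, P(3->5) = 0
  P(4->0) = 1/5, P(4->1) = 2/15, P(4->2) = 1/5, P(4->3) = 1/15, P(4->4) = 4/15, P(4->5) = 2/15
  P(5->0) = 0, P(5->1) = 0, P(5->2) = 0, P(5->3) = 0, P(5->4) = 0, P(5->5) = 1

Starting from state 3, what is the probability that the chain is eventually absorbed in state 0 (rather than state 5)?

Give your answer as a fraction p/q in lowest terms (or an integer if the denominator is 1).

Answer: 456/673

Derivation:
Let a_i = P(absorbed in 0 | start in state i).
Boundary conditions: a_0 = 1, a_5 = 0.
For each transient state i, a_i = sum_j P(i->j) * a_j:
  a_1 = 1/15*a_0 + 8/15*a_1 + 2/15*a_2 + 4/15*a_3 + 0*a_4 + 0*a_5
  a_2 = 2/15*a_0 + 1/5*a_1 + 1/3*a_2 + 1/5*a_3 + 1/15*a_4 + 1/15*a_5
  a_3 = 0*a_0 + 1/15*a_1 + 8/15*a_2 + 1/15*a_3 + 1/3*a_4 + 0*a_5
  a_4 = 1/5*a_0 + 2/15*a_1 + 1/5*a_2 + 1/15*a_3 + 4/15*a_4 + 2/15*a_5

Substituting a_0 = 1 and a_5 = 0, rearrange to (I - Q) a = r where r[i] = P(i -> 0):
  [7/15, -2/15, -4/15, 0] . (a_1, a_2, a_3, a_4) = 1/15
  [-1/5, 2/3, -1/5, -1/15] . (a_1, a_2, a_3, a_4) = 2/15
  [-1/15, -8/15, 14/15, -1/3] . (a_1, a_2, a_3, a_4) = 0
  [-2/15, -1/5, -1/15, 11/15] . (a_1, a_2, a_3, a_4) = 1/5

Solving yields:
  a_1 = 3421/4711
  a_2 = 462/673
  a_3 = 456/673
  a_4 = 3079/4711

Starting state is 3, so the absorption probability is a_3 = 456/673.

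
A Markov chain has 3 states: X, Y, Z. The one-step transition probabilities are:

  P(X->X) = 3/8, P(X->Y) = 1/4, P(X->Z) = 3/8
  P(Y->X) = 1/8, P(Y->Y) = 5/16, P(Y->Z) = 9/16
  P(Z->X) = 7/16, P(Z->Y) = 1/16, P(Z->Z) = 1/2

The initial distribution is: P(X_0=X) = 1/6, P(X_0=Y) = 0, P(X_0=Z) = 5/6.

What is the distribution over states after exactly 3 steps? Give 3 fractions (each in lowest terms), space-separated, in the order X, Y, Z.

Propagating the distribution step by step (d_{t+1} = d_t * P):
d_0 = (X=1/6, Y=0, Z=5/6)
  d_1[X] = 1/6*3/8 + 0*1/8 + 5/6*7/16 = 41/96
  d_1[Y] = 1/6*1/4 + 0*5/16 + 5/6*1/16 = 3/32
  d_1[Z] = 1/6*3/8 + 0*9/16 + 5/6*1/2 = 23/48
d_1 = (X=41/96, Y=3/32, Z=23/48)
  d_2[X] = 41/96*3/8 + 3/32*1/8 + 23/48*7/16 = 293/768
  d_2[Y] = 41/96*1/4 + 3/32*5/16 + 23/48*1/16 = 85/512
  d_2[Z] = 41/96*3/8 + 3/32*9/16 + 23/48*1/2 = 695/1536
d_2 = (X=293/768, Y=85/512, Z=695/1536)
  d_3[X] = 293/768*3/8 + 85/512*1/8 + 695/1536*7/16 = 8891/24576
  d_3[Y] = 293/768*1/4 + 85/512*5/16 + 695/1536*1/16 = 719/4096
  d_3[Z] = 293/768*3/8 + 85/512*9/16 + 695/1536*1/2 = 11371/24576
d_3 = (X=8891/24576, Y=719/4096, Z=11371/24576)

Answer: 8891/24576 719/4096 11371/24576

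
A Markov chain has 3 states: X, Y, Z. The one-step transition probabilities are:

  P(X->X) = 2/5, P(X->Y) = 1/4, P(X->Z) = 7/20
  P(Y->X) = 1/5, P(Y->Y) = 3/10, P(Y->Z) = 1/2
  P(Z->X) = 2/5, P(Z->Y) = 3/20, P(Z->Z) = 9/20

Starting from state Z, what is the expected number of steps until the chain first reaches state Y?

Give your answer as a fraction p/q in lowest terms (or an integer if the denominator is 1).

Answer: 100/19

Derivation:
Let h_i = expected steps to first reach Y from state i.
Boundary: h_Y = 0.
First-step equations for the other states:
  h_X = 1 + 2/5*h_X + 1/4*h_Y + 7/20*h_Z
  h_Z = 1 + 2/5*h_X + 3/20*h_Y + 9/20*h_Z

Substituting h_Y = 0 and rearranging gives the linear system (I - Q) h = 1:
  [3/5, -7/20] . (h_X, h_Z) = 1
  [-2/5, 11/20] . (h_X, h_Z) = 1

Solving yields:
  h_X = 90/19
  h_Z = 100/19

Starting state is Z, so the expected hitting time is h_Z = 100/19.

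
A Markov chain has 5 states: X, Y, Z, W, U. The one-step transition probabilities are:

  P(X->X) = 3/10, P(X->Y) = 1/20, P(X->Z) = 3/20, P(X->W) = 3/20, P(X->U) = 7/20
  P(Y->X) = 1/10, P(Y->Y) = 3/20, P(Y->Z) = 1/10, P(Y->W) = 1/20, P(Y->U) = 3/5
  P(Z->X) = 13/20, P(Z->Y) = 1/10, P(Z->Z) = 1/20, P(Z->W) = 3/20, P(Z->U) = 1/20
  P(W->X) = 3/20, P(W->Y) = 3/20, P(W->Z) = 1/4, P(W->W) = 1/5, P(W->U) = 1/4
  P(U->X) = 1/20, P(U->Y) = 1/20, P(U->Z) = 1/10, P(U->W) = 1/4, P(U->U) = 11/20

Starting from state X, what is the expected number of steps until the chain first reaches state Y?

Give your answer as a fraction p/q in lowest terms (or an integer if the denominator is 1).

Let h_i = expected steps to first reach Y from state i.
Boundary: h_Y = 0.
First-step equations for the other states:
  h_X = 1 + 3/10*h_X + 1/20*h_Y + 3/20*h_Z + 3/20*h_W + 7/20*h_U
  h_Z = 1 + 13/20*h_X + 1/10*h_Y + 1/20*h_Z + 3/20*h_W + 1/20*h_U
  h_W = 1 + 3/20*h_X + 3/20*h_Y + 1/4*h_Z + 1/5*h_W + 1/4*h_U
  h_U = 1 + 1/20*h_X + 1/20*h_Y + 1/10*h_Z + 1/4*h_W + 11/20*h_U

Substituting h_Y = 0 and rearranging gives the linear system (I - Q) h = 1:
  [7/10, -3/20, -3/20, -7/20] . (h_X, h_Z, h_W, h_U) = 1
  [-13/20, 19/20, -3/20, -1/20] . (h_X, h_Z, h_W, h_U) = 1
  [-3/20, -1/4, 4/5, -1/4] . (h_X, h_Z, h_W, h_U) = 1
  [-1/20, -1/10, -1/4, 9/20] . (h_X, h_Z, h_W, h_U) = 1

Solving yields:
  h_X = 133720/10227
  h_Z = 42680/3409
  h_W = 119200/10227
  h_U = 132260/10227

Starting state is X, so the expected hitting time is h_X = 133720/10227.

Answer: 133720/10227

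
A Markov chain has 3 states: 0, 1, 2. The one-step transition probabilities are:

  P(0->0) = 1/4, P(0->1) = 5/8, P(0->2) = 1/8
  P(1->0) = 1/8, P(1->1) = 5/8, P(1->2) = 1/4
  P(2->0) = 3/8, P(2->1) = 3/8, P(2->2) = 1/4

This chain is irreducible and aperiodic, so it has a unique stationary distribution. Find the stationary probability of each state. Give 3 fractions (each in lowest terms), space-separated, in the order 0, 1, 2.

Answer: 6/29 33/58 13/58

Derivation:
The stationary distribution satisfies pi = pi * P, i.e.:
  pi_0 = 1/4*pi_0 + 1/8*pi_1 + 3/8*pi_2
  pi_1 = 5/8*pi_0 + 5/8*pi_1 + 3/8*pi_2
  pi_2 = 1/8*pi_0 + 1/4*pi_1 + 1/4*pi_2
with normalization: pi_0 + pi_1 + pi_2 = 1.

Using the first 2 balance equations plus normalization, the linear system A*pi = b is:
  [-3/4, 1/8, 3/8] . pi = 0
  [5/8, -3/8, 3/8] . pi = 0
  [1, 1, 1] . pi = 1

Solving yields:
  pi_0 = 6/29
  pi_1 = 33/58
  pi_2 = 13/58

Verification (pi * P):
  6/29*1/4 + 33/58*1/8 + 13/58*3/8 = 6/29 = pi_0  (ok)
  6/29*5/8 + 33/58*5/8 + 13/58*3/8 = 33/58 = pi_1  (ok)
  6/29*1/8 + 33/58*1/4 + 13/58*1/4 = 13/58 = pi_2  (ok)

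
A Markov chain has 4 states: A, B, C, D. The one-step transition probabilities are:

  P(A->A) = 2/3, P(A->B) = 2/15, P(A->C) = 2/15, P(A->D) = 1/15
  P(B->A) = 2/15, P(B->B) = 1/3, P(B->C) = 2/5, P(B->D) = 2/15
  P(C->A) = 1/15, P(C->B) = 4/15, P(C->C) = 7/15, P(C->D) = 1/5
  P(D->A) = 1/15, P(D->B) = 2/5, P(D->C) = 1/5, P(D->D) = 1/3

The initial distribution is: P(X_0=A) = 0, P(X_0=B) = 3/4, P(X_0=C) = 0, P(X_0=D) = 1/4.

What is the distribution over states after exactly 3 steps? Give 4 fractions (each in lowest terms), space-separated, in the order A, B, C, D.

Propagating the distribution step by step (d_{t+1} = d_t * P):
d_0 = (A=0, B=3/4, C=0, D=1/4)
  d_1[A] = 0*2/3 + 3/4*2/15 + 0*1/15 + 1/4*1/15 = 7/60
  d_1[B] = 0*2/15 + 3/4*1/3 + 0*4/15 + 1/4*2/5 = 7/20
  d_1[C] = 0*2/15 + 3/4*2/5 + 0*7/15 + 1/4*1/5 = 7/20
  d_1[D] = 0*1/15 + 3/4*2/15 + 0*1/5 + 1/4*1/3 = 11/60
d_1 = (A=7/60, B=7/20, C=7/20, D=11/60)
  d_2[A] = 7/60*2/3 + 7/20*2/15 + 7/20*1/15 + 11/60*1/15 = 4/25
  d_2[B] = 7/60*2/15 + 7/20*1/3 + 7/20*4/15 + 11/60*2/5 = 269/900
  d_2[C] = 7/60*2/15 + 7/20*2/5 + 7/20*7/15 + 11/60*1/5 = 16/45
  d_2[D] = 7/60*1/15 + 7/20*2/15 + 7/20*1/5 + 11/60*1/3 = 167/900
d_2 = (A=4/25, B=269/900, C=16/45, D=167/900)
  d_3[A] = 4/25*2/3 + 269/900*2/15 + 16/45*1/15 + 167/900*1/15 = 493/2700
  d_3[B] = 4/25*2/15 + 269/900*1/3 + 16/45*4/15 + 167/900*2/5 = 29/100
  d_3[C] = 4/25*2/15 + 269/900*2/5 + 16/45*7/15 + 167/900*1/5 = 4643/13500
  d_3[D] = 4/25*1/15 + 269/900*2/15 + 16/45*1/5 + 167/900*1/3 = 2477/13500
d_3 = (A=493/2700, B=29/100, C=4643/13500, D=2477/13500)

Answer: 493/2700 29/100 4643/13500 2477/13500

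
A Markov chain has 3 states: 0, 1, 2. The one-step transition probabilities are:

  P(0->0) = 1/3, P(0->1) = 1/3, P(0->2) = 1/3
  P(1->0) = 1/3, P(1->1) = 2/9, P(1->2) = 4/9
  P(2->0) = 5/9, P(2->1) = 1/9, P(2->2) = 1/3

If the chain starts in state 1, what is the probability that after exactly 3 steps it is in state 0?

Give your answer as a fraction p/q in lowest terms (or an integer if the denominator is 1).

Answer: 301/729

Derivation:
Computing P^3 by repeated multiplication:
P^1 =
  0: [1/3, 1/3, 1/3]
  1: [1/3, 2/9, 4/9]
  2: [5/9, 1/9, 1/3]
P^2 =
  0: [11/27, 2/9, 10/27]
  1: [35/81, 17/81, 29/81]
  2: [11/27, 20/81, 28/81]
P^3 =
  0: [101/243, 55/243, 29/81]
  1: [301/729, 56/243, 260/729]
  2: [299/729, 167/729, 263/729]

(P^3)[1 -> 0] = 301/729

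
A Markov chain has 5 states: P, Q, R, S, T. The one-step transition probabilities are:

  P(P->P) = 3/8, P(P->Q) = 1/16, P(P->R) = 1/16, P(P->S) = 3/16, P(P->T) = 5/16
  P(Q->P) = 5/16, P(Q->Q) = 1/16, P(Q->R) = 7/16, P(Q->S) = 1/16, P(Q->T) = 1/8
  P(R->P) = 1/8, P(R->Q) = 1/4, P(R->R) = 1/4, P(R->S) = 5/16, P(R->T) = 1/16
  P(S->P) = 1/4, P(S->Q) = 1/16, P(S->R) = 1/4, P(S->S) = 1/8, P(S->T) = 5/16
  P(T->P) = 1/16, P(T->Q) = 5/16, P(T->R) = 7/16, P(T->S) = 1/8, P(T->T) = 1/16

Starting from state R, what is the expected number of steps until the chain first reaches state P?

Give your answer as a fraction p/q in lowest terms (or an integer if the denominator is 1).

Let h_i = expected steps to first reach P from state i.
Boundary: h_P = 0.
First-step equations for the other states:
  h_Q = 1 + 5/16*h_P + 1/16*h_Q + 7/16*h_R + 1/16*h_S + 1/8*h_T
  h_R = 1 + 1/8*h_P + 1/4*h_Q + 1/4*h_R + 5/16*h_S + 1/16*h_T
  h_S = 1 + 1/4*h_P + 1/16*h_Q + 1/4*h_R + 1/8*h_S + 5/16*h_T
  h_T = 1 + 1/16*h_P + 5/16*h_Q + 7/16*h_R + 1/8*h_S + 1/16*h_T

Substituting h_P = 0 and rearranging gives the linear system (I - Q) h = 1:
  [15/16, -7/16, -1/16, -1/8] . (h_Q, h_R, h_S, h_T) = 1
  [-1/4, 3/4, -5/16, -1/16] . (h_Q, h_R, h_S, h_T) = 1
  [-1/16, -1/4, 7/8, -5/16] . (h_Q, h_R, h_S, h_T) = 1
  [-5/16, -7/16, -1/8, 15/16] . (h_Q, h_R, h_S, h_T) = 1

Solving yields:
  h_Q = 39912/8231
  h_R = 46400/8231
  h_S = 43192/8231
  h_T = 49496/8231

Starting state is R, so the expected hitting time is h_R = 46400/8231.

Answer: 46400/8231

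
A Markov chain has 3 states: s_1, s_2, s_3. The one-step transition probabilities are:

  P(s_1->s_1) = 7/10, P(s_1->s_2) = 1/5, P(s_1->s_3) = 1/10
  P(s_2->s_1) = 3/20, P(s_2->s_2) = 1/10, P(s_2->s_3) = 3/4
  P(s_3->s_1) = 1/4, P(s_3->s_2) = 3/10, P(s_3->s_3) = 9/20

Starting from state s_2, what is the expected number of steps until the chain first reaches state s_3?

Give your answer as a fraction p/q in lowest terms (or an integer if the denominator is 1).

Answer: 15/8

Derivation:
Let h_i = expected steps to first reach s_3 from state i.
Boundary: h_s_3 = 0.
First-step equations for the other states:
  h_s_1 = 1 + 7/10*h_s_1 + 1/5*h_s_2 + 1/10*h_s_3
  h_s_2 = 1 + 3/20*h_s_1 + 1/10*h_s_2 + 3/4*h_s_3

Substituting h_s_3 = 0 and rearranging gives the linear system (I - Q) h = 1:
  [3/10, -1/5] . (h_s_1, h_s_2) = 1
  [-3/20, 9/10] . (h_s_1, h_s_2) = 1

Solving yields:
  h_s_1 = 55/12
  h_s_2 = 15/8

Starting state is s_2, so the expected hitting time is h_s_2 = 15/8.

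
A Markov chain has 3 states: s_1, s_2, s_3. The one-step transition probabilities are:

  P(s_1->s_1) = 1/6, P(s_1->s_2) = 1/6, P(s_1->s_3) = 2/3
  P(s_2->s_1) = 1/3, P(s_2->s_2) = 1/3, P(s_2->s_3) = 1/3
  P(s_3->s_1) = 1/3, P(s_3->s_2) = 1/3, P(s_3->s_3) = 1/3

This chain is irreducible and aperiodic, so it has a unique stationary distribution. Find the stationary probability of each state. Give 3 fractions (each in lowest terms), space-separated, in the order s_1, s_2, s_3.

Answer: 2/7 2/7 3/7

Derivation:
The stationary distribution satisfies pi = pi * P, i.e.:
  pi_s_1 = 1/6*pi_s_1 + 1/3*pi_s_2 + 1/3*pi_s_3
  pi_s_2 = 1/6*pi_s_1 + 1/3*pi_s_2 + 1/3*pi_s_3
  pi_s_3 = 2/3*pi_s_1 + 1/3*pi_s_2 + 1/3*pi_s_3
with normalization: pi_s_1 + pi_s_2 + pi_s_3 = 1.

Using the first 2 balance equations plus normalization, the linear system A*pi = b is:
  [-5/6, 1/3, 1/3] . pi = 0
  [1/6, -2/3, 1/3] . pi = 0
  [1, 1, 1] . pi = 1

Solving yields:
  pi_s_1 = 2/7
  pi_s_2 = 2/7
  pi_s_3 = 3/7

Verification (pi * P):
  2/7*1/6 + 2/7*1/3 + 3/7*1/3 = 2/7 = pi_s_1  (ok)
  2/7*1/6 + 2/7*1/3 + 3/7*1/3 = 2/7 = pi_s_2  (ok)
  2/7*2/3 + 2/7*1/3 + 3/7*1/3 = 3/7 = pi_s_3  (ok)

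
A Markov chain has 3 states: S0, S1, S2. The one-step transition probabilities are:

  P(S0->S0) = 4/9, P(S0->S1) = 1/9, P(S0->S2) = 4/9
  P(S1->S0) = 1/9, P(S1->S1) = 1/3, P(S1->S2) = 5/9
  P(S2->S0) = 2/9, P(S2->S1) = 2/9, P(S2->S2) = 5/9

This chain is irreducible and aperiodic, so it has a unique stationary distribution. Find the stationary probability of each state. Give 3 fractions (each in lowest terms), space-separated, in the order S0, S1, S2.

The stationary distribution satisfies pi = pi * P, i.e.:
  pi_S0 = 4/9*pi_S0 + 1/9*pi_S1 + 2/9*pi_S2
  pi_S1 = 1/9*pi_S0 + 1/3*pi_S1 + 2/9*pi_S2
  pi_S2 = 4/9*pi_S0 + 5/9*pi_S1 + 5/9*pi_S2
with normalization: pi_S0 + pi_S1 + pi_S2 = 1.

Using the first 2 balance equations plus normalization, the linear system A*pi = b is:
  [-5/9, 1/9, 2/9] . pi = 0
  [1/9, -2/3, 2/9] . pi = 0
  [1, 1, 1] . pi = 1

Solving yields:
  pi_S0 = 14/55
  pi_S1 = 12/55
  pi_S2 = 29/55

Verification (pi * P):
  14/55*4/9 + 12/55*1/9 + 29/55*2/9 = 14/55 = pi_S0  (ok)
  14/55*1/9 + 12/55*1/3 + 29/55*2/9 = 12/55 = pi_S1  (ok)
  14/55*4/9 + 12/55*5/9 + 29/55*5/9 = 29/55 = pi_S2  (ok)

Answer: 14/55 12/55 29/55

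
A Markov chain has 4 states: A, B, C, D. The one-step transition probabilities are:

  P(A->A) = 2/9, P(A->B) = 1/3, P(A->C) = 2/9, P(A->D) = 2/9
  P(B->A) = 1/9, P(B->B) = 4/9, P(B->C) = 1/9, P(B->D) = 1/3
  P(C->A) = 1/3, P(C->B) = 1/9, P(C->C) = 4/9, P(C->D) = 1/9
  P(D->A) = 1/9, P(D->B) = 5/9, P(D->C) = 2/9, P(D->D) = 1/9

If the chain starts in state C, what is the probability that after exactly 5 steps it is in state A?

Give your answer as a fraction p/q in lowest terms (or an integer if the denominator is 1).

Answer: 11011/59049

Derivation:
Computing P^5 by repeated multiplication:
P^1 =
  A: [2/9, 1/3, 2/9, 2/9]
  B: [1/9, 4/9, 1/9, 1/3]
  C: [1/3, 1/9, 4/9, 1/9]
  D: [1/9, 5/9, 2/9, 1/9]
P^2 =
  A: [5/27, 10/27, 19/81, 17/81]
  B: [4/27, 35/81, 16/81, 2/9]
  C: [20/81, 22/81, 25/81, 14/81]
  D: [14/81, 10/27, 17/81, 20/81]
P^3 =
  A: [134/729, 269/729, 170/729, 52/243]
  B: [125/729, 94/243, 53/243, 163/729]
  C: [151/729, 1/3, 190/729, 145/729]
  D: [43/243, 31/81, 166/729, 155/729]
P^4 =
  A: [401/2187, 2428/6561, 1529/6561, 467/2187]
  B: [1172/6561, 2477/6561, 166/729, 1418/6561]
  C: [140/729, 260/729, 1595/6561, 1366/6561]
  D: [1190/6561, 2444/6561, 1511/6561, 472/2187]
P^5 =
  A: [10822/59049, 7285/19683, 1528/6561, 12620/59049]
  B: [10721/59049, 7336/19683, 13633/59049, 4229/19683]
  C: [11011/59049, 21565/59049, 13972/59049, 463/2187]
  D: [133/729, 21937/59049, 13700/59049, 4213/19683]

(P^5)[C -> A] = 11011/59049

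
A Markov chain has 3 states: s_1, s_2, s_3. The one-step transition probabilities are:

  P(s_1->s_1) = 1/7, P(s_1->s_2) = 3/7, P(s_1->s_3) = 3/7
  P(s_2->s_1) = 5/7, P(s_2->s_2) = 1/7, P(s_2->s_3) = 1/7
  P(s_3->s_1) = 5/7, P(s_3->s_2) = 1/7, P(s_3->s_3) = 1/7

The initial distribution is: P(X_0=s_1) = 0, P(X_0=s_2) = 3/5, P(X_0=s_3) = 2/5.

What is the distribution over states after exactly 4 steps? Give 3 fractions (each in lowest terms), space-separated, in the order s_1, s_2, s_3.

Propagating the distribution step by step (d_{t+1} = d_t * P):
d_0 = (s_1=0, s_2=3/5, s_3=2/5)
  d_1[s_1] = 0*1/7 + 3/5*5/7 + 2/5*5/7 = 5/7
  d_1[s_2] = 0*3/7 + 3/5*1/7 + 2/5*1/7 = 1/7
  d_1[s_3] = 0*3/7 + 3/5*1/7 + 2/5*1/7 = 1/7
d_1 = (s_1=5/7, s_2=1/7, s_3=1/7)
  d_2[s_1] = 5/7*1/7 + 1/7*5/7 + 1/7*5/7 = 15/49
  d_2[s_2] = 5/7*3/7 + 1/7*1/7 + 1/7*1/7 = 17/49
  d_2[s_3] = 5/7*3/7 + 1/7*1/7 + 1/7*1/7 = 17/49
d_2 = (s_1=15/49, s_2=17/49, s_3=17/49)
  d_3[s_1] = 15/49*1/7 + 17/49*5/7 + 17/49*5/7 = 185/343
  d_3[s_2] = 15/49*3/7 + 17/49*1/7 + 17/49*1/7 = 79/343
  d_3[s_3] = 15/49*3/7 + 17/49*1/7 + 17/49*1/7 = 79/343
d_3 = (s_1=185/343, s_2=79/343, s_3=79/343)
  d_4[s_1] = 185/343*1/7 + 79/343*5/7 + 79/343*5/7 = 975/2401
  d_4[s_2] = 185/343*3/7 + 79/343*1/7 + 79/343*1/7 = 713/2401
  d_4[s_3] = 185/343*3/7 + 79/343*1/7 + 79/343*1/7 = 713/2401
d_4 = (s_1=975/2401, s_2=713/2401, s_3=713/2401)

Answer: 975/2401 713/2401 713/2401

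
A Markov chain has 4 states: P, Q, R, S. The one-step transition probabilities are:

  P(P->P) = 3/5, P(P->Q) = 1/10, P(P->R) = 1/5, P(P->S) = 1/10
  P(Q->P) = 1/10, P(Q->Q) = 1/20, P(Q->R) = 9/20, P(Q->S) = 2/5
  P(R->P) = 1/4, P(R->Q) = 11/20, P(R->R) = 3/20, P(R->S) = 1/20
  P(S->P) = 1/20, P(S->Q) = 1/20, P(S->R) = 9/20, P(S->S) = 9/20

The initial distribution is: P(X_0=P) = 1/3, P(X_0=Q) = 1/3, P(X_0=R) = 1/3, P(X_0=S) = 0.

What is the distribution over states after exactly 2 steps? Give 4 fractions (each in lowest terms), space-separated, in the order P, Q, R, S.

Answer: 347/1200 239/1200 349/1200 53/240

Derivation:
Propagating the distribution step by step (d_{t+1} = d_t * P):
d_0 = (P=1/3, Q=1/3, R=1/3, S=0)
  d_1[P] = 1/3*3/5 + 1/3*1/10 + 1/3*1/4 + 0*1/20 = 19/60
  d_1[Q] = 1/3*1/10 + 1/3*1/20 + 1/3*11/20 + 0*1/20 = 7/30
  d_1[R] = 1/3*1/5 + 1/3*9/20 + 1/3*3/20 + 0*9/20 = 4/15
  d_1[S] = 1/3*1/10 + 1/3*2/5 + 1/3*1/20 + 0*9/20 = 11/60
d_1 = (P=19/60, Q=7/30, R=4/15, S=11/60)
  d_2[P] = 19/60*3/5 + 7/30*1/10 + 4/15*1/4 + 11/60*1/20 = 347/1200
  d_2[Q] = 19/60*1/10 + 7/30*1/20 + 4/15*11/20 + 11/60*1/20 = 239/1200
  d_2[R] = 19/60*1/5 + 7/30*9/20 + 4/15*3/20 + 11/60*9/20 = 349/1200
  d_2[S] = 19/60*1/10 + 7/30*2/5 + 4/15*1/20 + 11/60*9/20 = 53/240
d_2 = (P=347/1200, Q=239/1200, R=349/1200, S=53/240)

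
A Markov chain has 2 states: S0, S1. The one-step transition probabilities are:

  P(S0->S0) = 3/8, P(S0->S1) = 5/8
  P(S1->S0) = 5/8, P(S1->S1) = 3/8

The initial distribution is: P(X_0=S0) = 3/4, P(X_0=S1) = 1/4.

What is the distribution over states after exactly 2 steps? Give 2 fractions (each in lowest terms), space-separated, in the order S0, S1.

Propagating the distribution step by step (d_{t+1} = d_t * P):
d_0 = (S0=3/4, S1=1/4)
  d_1[S0] = 3/4*3/8 + 1/4*5/8 = 7/16
  d_1[S1] = 3/4*5/8 + 1/4*3/8 = 9/16
d_1 = (S0=7/16, S1=9/16)
  d_2[S0] = 7/16*3/8 + 9/16*5/8 = 33/64
  d_2[S1] = 7/16*5/8 + 9/16*3/8 = 31/64
d_2 = (S0=33/64, S1=31/64)

Answer: 33/64 31/64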